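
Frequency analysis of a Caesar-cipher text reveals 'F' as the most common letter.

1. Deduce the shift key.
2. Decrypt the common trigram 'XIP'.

Step 1: In English, 'E' is the most frequent letter (12.7%).
Step 2: The most frequent ciphertext letter is 'F' (position 5).
Step 3: Shift = (5 - 4) mod 26 = 1.
Step 4: Decrypt 'XIP' by shifting back 1:
  X -> W
  I -> H
  P -> O
Step 5: 'XIP' decrypts to 'WHO'.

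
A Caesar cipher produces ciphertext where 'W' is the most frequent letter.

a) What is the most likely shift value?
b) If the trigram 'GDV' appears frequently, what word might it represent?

Step 1: In English, 'E' is the most frequent letter (12.7%).
Step 2: The most frequent ciphertext letter is 'W' (position 22).
Step 3: Shift = (22 - 4) mod 26 = 18.
Step 4: Decrypt 'GDV' by shifting back 18:
  G -> O
  D -> L
  V -> D
Step 5: 'GDV' decrypts to 'OLD'.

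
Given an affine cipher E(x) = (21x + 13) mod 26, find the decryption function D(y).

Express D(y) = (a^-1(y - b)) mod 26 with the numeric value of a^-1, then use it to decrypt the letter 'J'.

Step 1: Find a^-1, the modular inverse of 21 mod 26.
Step 2: We need 21 * a^-1 = 1 (mod 26).
Step 3: 21 * 5 = 105 = 4 * 26 + 1, so a^-1 = 5.
Step 4: D(y) = 5(y - 13) mod 26.
Step 5: Apply to 'J' (y = 9): D(9) = 5 * (9 - 13) mod 26 = 5 * -4 mod 26 = 6 -> 'G'.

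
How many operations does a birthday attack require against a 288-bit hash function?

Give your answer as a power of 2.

Step 1: The birthday paradox gives collision probability ~50% after sqrt(2^n) = 2^(n/2) hashes.
Step 2: For 288-bit output: 2^(288/2) = 2^144.
Step 3: Approximately 2^144 hash computations needed.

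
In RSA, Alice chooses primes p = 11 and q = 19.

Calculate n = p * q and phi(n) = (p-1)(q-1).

Step 1: n = p * q = 11 * 19 = 209.
Step 2: phi(n) = (p-1)(q-1) = 10 * 18 = 180.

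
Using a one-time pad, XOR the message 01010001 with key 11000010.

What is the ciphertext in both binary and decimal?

Step 1: Write out the XOR operation bit by bit:
  Message: 01010001
  Key:     11000010
  XOR:     10010011
Step 2: Convert to decimal: 10010011 = 147.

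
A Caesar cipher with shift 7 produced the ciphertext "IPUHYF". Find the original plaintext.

Step 1: Reverse the shift by subtracting 7 from each letter position.
  I (position 8) -> position (8-7) mod 26 = 1 -> B
  P (position 15) -> position (15-7) mod 26 = 8 -> I
  U (position 20) -> position (20-7) mod 26 = 13 -> N
  H (position 7) -> position (7-7) mod 26 = 0 -> A
  Y (position 24) -> position (24-7) mod 26 = 17 -> R
  F (position 5) -> position (5-7) mod 26 = 24 -> Y
Decrypted message: BINARY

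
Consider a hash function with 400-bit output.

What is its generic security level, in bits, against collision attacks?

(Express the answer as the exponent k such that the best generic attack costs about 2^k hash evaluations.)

Step 1: The hash has a 400-bit output.
Step 2: Collision resistance means it should be infeasible to find any x != y with h(x) = h(y).
By the birthday bound, a generic collision search succeeds after about sqrt(2^400) = 2^(400/2) = 2^200 evaluations.
Step 3: Security level = 200 bits.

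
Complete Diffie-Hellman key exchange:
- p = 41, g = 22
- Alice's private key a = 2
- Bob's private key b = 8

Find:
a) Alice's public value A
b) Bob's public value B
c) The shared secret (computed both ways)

Step 1: A = g^a mod p = 22^2 mod 41 = 33.
Step 2: B = g^b mod p = 22^8 mod 41 = 37.
Step 3: Alice computes s = B^a mod p = 37^2 mod 41 = 16.
Step 4: Bob computes s = A^b mod p = 33^8 mod 41 = 16.
Both sides agree: shared secret = 16.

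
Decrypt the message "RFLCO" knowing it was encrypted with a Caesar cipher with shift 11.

Step 1: Reverse the shift by subtracting 11 from each letter position.
  R (position 17) -> position (17-11) mod 26 = 6 -> G
  F (position 5) -> position (5-11) mod 26 = 20 -> U
  L (position 11) -> position (11-11) mod 26 = 0 -> A
  C (position 2) -> position (2-11) mod 26 = 17 -> R
  O (position 14) -> position (14-11) mod 26 = 3 -> D
Decrypted message: GUARD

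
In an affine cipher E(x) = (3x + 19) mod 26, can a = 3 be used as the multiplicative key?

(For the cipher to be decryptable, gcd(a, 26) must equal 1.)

Step 1: Compute gcd(3, 26).
Step 2: gcd(3, 26) = 1.
Since gcd = 1, 3 is coprime with 26, so it is a valid key.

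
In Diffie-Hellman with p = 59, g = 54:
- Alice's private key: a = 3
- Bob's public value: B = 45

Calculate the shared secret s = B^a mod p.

Step 1: s = B^a mod p = 45^3 mod 59.
  45^1 mod 59 = 45
  45^2 mod 59 = (45 * 45) mod 59 = 19
  45^3 mod 59 = (19 * 45) mod 59 = 29
Result: shared secret = 29.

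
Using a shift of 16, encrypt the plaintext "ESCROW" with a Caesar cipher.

Step 1: For each letter, shift forward by 16 positions (mod 26).
  E (position 4) -> position (4+16) mod 26 = 20 -> U
  S (position 18) -> position (18+16) mod 26 = 8 -> I
  C (position 2) -> position (2+16) mod 26 = 18 -> S
  R (position 17) -> position (17+16) mod 26 = 7 -> H
  O (position 14) -> position (14+16) mod 26 = 4 -> E
  W (position 22) -> position (22+16) mod 26 = 12 -> M
Result: UISHEM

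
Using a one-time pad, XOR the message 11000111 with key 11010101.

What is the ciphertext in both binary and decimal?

Step 1: Write out the XOR operation bit by bit:
  Message: 11000111
  Key:     11010101
  XOR:     00010010
Step 2: Convert to decimal: 00010010 = 18.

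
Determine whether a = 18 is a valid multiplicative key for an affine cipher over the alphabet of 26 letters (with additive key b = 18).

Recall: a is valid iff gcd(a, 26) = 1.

Step 1: Compute gcd(18, 26).
Step 2: gcd(18, 26) = 2.
Since gcd = 2 != 1, 18 shares a common factor with 26, so it cannot be used.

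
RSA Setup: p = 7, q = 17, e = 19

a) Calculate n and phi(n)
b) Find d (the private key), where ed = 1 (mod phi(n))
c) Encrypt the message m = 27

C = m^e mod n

Step 1: n = 7 * 17 = 119.
Step 2: phi(n) = (7-1)(17-1) = 6 * 16 = 96.
Step 3: Find d = 19^(-1) mod 96 = 91.
  Verify: 19 * 91 = 1729 = 1 (mod 96).
Step 4: C = 27^19 mod 119 = 48.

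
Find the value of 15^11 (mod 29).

Step 1: Compute 15^11 mod 29 step by step, reducing modulo 29 at each step.
  15^1 mod 29 = 15
  15^2 mod 29 = (15 * 15) mod 29 = 22
  15^3 mod 29 = (22 * 15) mod 29 = 11
  15^4 mod 29 = (11 * 15) mod 29 = 20
  15^5 mod 29 = (20 * 15) mod 29 = 10
  15^6 mod 29 = (10 * 15) mod 29 = 5
  15^7 mod 29 = (5 * 15) mod 29 = 17
  15^8 mod 29 = (17 * 15) mod 29 = 23
  15^9 mod 29 = (23 * 15) mod 29 = 26
  15^10 mod 29 = (26 * 15) mod 29 = 13
  15^11 mod 29 = (13 * 15) mod 29 = 21
Step 2: Result = 21.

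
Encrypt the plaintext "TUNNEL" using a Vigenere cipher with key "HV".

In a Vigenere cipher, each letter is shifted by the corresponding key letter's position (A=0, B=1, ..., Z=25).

Step 1: Repeat key to match plaintext length:
  Plaintext: TUNNEL
  Key:       HVHVHV
Step 2: Encrypt each letter:
  T(19) + H(7) = (19+7) mod 26 = 0 = A
  U(20) + V(21) = (20+21) mod 26 = 15 = P
  N(13) + H(7) = (13+7) mod 26 = 20 = U
  N(13) + V(21) = (13+21) mod 26 = 8 = I
  E(4) + H(7) = (4+7) mod 26 = 11 = L
  L(11) + V(21) = (11+21) mod 26 = 6 = G
Ciphertext: APUILG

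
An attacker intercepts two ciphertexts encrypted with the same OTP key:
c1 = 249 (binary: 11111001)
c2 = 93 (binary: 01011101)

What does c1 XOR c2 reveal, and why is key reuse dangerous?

Step 1: c1 XOR c2 = (m1 XOR k) XOR (m2 XOR k).
Step 2: By XOR associativity/commutativity: = m1 XOR m2 XOR k XOR k = m1 XOR m2.
Step 3: 11111001 XOR 01011101 = 10100100 = 164.
Step 4: The key cancels out! An attacker learns m1 XOR m2 = 164, revealing the relationship between plaintexts.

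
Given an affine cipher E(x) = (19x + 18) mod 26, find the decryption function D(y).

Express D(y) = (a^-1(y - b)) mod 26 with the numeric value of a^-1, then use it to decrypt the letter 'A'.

Step 1: Find a^-1, the modular inverse of 19 mod 26.
Step 2: We need 19 * a^-1 = 1 (mod 26).
Step 3: 19 * 11 = 209 = 8 * 26 + 1, so a^-1 = 11.
Step 4: D(y) = 11(y - 18) mod 26.
Step 5: Apply to 'A' (y = 0): D(0) = 11 * (0 - 18) mod 26 = 11 * -18 mod 26 = 10 -> 'K'.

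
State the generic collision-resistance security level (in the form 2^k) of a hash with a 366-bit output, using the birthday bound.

Step 1: The birthday paradox gives collision probability ~50% after sqrt(2^n) = 2^(n/2) hashes.
Step 2: For 366-bit output: 2^(366/2) = 2^183.
Step 3: Approximately 2^183 hash computations needed.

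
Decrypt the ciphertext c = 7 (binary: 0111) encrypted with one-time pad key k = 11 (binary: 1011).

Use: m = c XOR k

Step 1: XOR ciphertext with key:
  Ciphertext: 0111
  Key:        1011
  XOR:        1100
Step 2: Plaintext = 1100 = 12 in decimal.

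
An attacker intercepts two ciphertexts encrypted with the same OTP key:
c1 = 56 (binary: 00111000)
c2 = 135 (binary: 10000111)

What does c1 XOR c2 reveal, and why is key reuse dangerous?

Step 1: c1 XOR c2 = (m1 XOR k) XOR (m2 XOR k).
Step 2: By XOR associativity/commutativity: = m1 XOR m2 XOR k XOR k = m1 XOR m2.
Step 3: 00111000 XOR 10000111 = 10111111 = 191.
Step 4: The key cancels out! An attacker learns m1 XOR m2 = 191, revealing the relationship between plaintexts.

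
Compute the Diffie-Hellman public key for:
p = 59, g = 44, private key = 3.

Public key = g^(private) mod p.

Step 1: A = g^a mod p = 44^3 mod 59.
  44^1 mod 59 = 44
  44^2 mod 59 = (44 * 44) mod 59 = 48
  44^3 mod 59 = (48 * 44) mod 59 = 47
Result: A = 47.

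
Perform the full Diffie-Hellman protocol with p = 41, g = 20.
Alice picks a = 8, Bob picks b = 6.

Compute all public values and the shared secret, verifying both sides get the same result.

Step 1: A = g^a mod p = 20^8 mod 41 = 37.
Step 2: B = g^b mod p = 20^6 mod 41 = 25.
Step 3: Alice computes s = B^a mod p = 25^8 mod 41 = 37.
Step 4: Bob computes s = A^b mod p = 37^6 mod 41 = 37.
Both sides agree: shared secret = 37.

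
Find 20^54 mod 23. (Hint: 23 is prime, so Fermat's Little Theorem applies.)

Step 1: Since 23 is prime, by Fermat's Little Theorem: 20^22 = 1 (mod 23).
Step 2: Reduce exponent: 54 mod 22 = 10.
Step 3: So 20^54 = 20^10 (mod 23).
Step 4: 20^10 mod 23 = 8.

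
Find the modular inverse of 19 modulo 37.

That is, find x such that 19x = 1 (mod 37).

Step 1: We need x such that 19 * x = 1 (mod 37).
Step 2: Using the extended Euclidean algorithm or trial:
  19 * 2 = 38 = 1 * 37 + 1.
Step 3: Since 38 mod 37 = 1, the inverse is x = 2.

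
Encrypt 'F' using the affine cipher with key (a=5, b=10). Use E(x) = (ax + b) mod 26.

Step 1: Convert 'F' to number: x = 5.
Step 2: E(5) = (5 * 5 + 10) mod 26 = 35 mod 26 = 9.
Step 3: Convert 9 back to letter: J.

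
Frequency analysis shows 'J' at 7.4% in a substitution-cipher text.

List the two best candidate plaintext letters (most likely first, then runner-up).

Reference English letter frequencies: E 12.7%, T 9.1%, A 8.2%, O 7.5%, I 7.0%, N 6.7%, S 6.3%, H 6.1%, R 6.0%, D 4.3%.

Step 1: Observed frequency of 'J' is 7.4%.
Step 2: Compute distances to each reference frequency and sort:
  O (7.5%): difference = 0.1% <-- BEST
  I (7.0%): difference = 0.4% <-- RUNNER-UP
  N (6.7%): difference = 0.7%
  A (8.2%): difference = 0.8%
  S (6.3%): difference = 1.1%
Step 3: Most likely is 'O' (7.5%, diff 0.1%); second most likely is 'I' (7.0%, diff 0.4%).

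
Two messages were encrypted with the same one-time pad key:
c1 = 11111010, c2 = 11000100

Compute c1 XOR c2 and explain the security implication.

Step 1: c1 XOR c2 = (m1 XOR k) XOR (m2 XOR k).
Step 2: By XOR associativity/commutativity: = m1 XOR m2 XOR k XOR k = m1 XOR m2.
Step 3: 11111010 XOR 11000100 = 00111110 = 62.
Step 4: The key cancels out! An attacker learns m1 XOR m2 = 62, revealing the relationship between plaintexts.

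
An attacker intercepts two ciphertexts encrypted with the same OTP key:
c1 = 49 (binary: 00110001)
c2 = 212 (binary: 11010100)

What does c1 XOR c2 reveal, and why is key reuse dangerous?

Step 1: c1 XOR c2 = (m1 XOR k) XOR (m2 XOR k).
Step 2: By XOR associativity/commutativity: = m1 XOR m2 XOR k XOR k = m1 XOR m2.
Step 3: 00110001 XOR 11010100 = 11100101 = 229.
Step 4: The key cancels out! An attacker learns m1 XOR m2 = 229, revealing the relationship between plaintexts.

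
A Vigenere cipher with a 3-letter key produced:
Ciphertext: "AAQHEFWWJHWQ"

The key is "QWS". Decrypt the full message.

Step 1: Key 'QWS' has length 3. Extended key: QWSQWSQWSQWS
Step 2: Decrypt each position:
  A(0) - Q(16) = 10 = K
  A(0) - W(22) = 4 = E
  Q(16) - S(18) = 24 = Y
  H(7) - Q(16) = 17 = R
  E(4) - W(22) = 8 = I
  F(5) - S(18) = 13 = N
  W(22) - Q(16) = 6 = G
  W(22) - W(22) = 0 = A
  J(9) - S(18) = 17 = R
  H(7) - Q(16) = 17 = R
  W(22) - W(22) = 0 = A
  Q(16) - S(18) = 24 = Y
Plaintext: KEYRINGARRAY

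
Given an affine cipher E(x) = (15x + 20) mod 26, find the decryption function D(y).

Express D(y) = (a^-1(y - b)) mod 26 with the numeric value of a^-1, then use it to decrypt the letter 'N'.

Step 1: Find a^-1, the modular inverse of 15 mod 26.
Step 2: We need 15 * a^-1 = 1 (mod 26).
Step 3: 15 * 7 = 105 = 4 * 26 + 1, so a^-1 = 7.
Step 4: D(y) = 7(y - 20) mod 26.
Step 5: Apply to 'N' (y = 13): D(13) = 7 * (13 - 20) mod 26 = 7 * -7 mod 26 = 3 -> 'D'.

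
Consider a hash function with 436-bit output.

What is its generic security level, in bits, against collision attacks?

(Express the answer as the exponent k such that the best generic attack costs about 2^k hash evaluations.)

Step 1: The hash has a 436-bit output.
Step 2: Collision resistance means it should be infeasible to find any x != y with h(x) = h(y).
By the birthday bound, a generic collision search succeeds after about sqrt(2^436) = 2^(436/2) = 2^218 evaluations.
Step 3: Security level = 218 bits.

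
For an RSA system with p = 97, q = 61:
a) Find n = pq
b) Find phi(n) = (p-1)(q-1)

Step 1: n = p * q = 97 * 61 = 5917.
Step 2: phi(n) = (p-1)(q-1) = 96 * 60 = 5760.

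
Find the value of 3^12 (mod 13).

Step 1: Compute 3^12 mod 13 step by step, reducing modulo 13 at each step.
  3^1 mod 13 = 3
  3^2 mod 13 = (3 * 3) mod 13 = 9
  3^3 mod 13 = (9 * 3) mod 13 = 1
  3^4 mod 13 = (1 * 3) mod 13 = 3
  3^5 mod 13 = (3 * 3) mod 13 = 9
  3^6 mod 13 = (9 * 3) mod 13 = 1
  3^7 mod 13 = (1 * 3) mod 13 = 3
  3^8 mod 13 = (3 * 3) mod 13 = 9
  3^9 mod 13 = (9 * 3) mod 13 = 1
  3^10 mod 13 = (1 * 3) mod 13 = 3
  3^11 mod 13 = (3 * 3) mod 13 = 9
  3^12 mod 13 = (9 * 3) mod 13 = 1
Step 2: Result = 1.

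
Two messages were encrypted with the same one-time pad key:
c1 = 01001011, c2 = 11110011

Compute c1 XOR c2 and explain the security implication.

Step 1: c1 XOR c2 = (m1 XOR k) XOR (m2 XOR k).
Step 2: By XOR associativity/commutativity: = m1 XOR m2 XOR k XOR k = m1 XOR m2.
Step 3: 01001011 XOR 11110011 = 10111000 = 184.
Step 4: The key cancels out! An attacker learns m1 XOR m2 = 184, revealing the relationship between plaintexts.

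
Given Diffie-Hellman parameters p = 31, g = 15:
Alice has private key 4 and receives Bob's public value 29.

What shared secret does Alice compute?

Step 1: s = B^a mod p = 29^4 mod 31.
  29^1 mod 31 = 29
  29^2 mod 31 = (29 * 29) mod 31 = 4
  29^3 mod 31 = (4 * 29) mod 31 = 23
  29^4 mod 31 = (23 * 29) mod 31 = 16
Result: shared secret = 16.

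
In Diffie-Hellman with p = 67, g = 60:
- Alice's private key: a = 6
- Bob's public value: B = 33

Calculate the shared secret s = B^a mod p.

Step 1: s = B^a mod p = 33^6 mod 67.
  33^1 mod 67 = 33
  33^2 mod 67 = (33 * 33) mod 67 = 17
  33^3 mod 67 = (17 * 33) mod 67 = 25
  33^4 mod 67 = (25 * 33) mod 67 = 21
  33^5 mod 67 = (21 * 33) mod 67 = 23
  33^6 mod 67 = (23 * 33) mod 67 = 22
Result: shared secret = 22.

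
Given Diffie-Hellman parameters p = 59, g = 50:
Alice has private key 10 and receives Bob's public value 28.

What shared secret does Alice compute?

Step 1: s = B^a mod p = 28^10 mod 59.
  28^1 mod 59 = 28
  28^2 mod 59 = (28 * 28) mod 59 = 17
  28^3 mod 59 = (17 * 28) mod 59 = 4
  28^4 mod 59 = (4 * 28) mod 59 = 53
  28^5 mod 59 = (53 * 28) mod 59 = 9
  28^6 mod 59 = (9 * 28) mod 59 = 16
  28^7 mod 59 = (16 * 28) mod 59 = 35
  28^8 mod 59 = (35 * 28) mod 59 = 36
  28^9 mod 59 = (36 * 28) mod 59 = 5
  28^10 mod 59 = (5 * 28) mod 59 = 22
Result: shared secret = 22.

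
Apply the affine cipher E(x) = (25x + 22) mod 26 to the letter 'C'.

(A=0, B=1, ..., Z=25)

Step 1: Convert 'C' to number: x = 2.
Step 2: E(2) = (25 * 2 + 22) mod 26 = 72 mod 26 = 20.
Step 3: Convert 20 back to letter: U.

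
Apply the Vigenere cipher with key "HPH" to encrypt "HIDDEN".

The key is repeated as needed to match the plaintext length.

Step 1: Repeat key to match plaintext length:
  Plaintext: HIDDEN
  Key:       HPHHPH
Step 2: Encrypt each letter:
  H(7) + H(7) = (7+7) mod 26 = 14 = O
  I(8) + P(15) = (8+15) mod 26 = 23 = X
  D(3) + H(7) = (3+7) mod 26 = 10 = K
  D(3) + H(7) = (3+7) mod 26 = 10 = K
  E(4) + P(15) = (4+15) mod 26 = 19 = T
  N(13) + H(7) = (13+7) mod 26 = 20 = U
Ciphertext: OXKKTU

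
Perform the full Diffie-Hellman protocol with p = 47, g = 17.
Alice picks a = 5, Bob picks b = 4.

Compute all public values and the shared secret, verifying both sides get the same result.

Step 1: A = g^a mod p = 17^5 mod 47 = 34.
Step 2: B = g^b mod p = 17^4 mod 47 = 2.
Step 3: Alice computes s = B^a mod p = 2^5 mod 47 = 32.
Step 4: Bob computes s = A^b mod p = 34^4 mod 47 = 32.
Both sides agree: shared secret = 32.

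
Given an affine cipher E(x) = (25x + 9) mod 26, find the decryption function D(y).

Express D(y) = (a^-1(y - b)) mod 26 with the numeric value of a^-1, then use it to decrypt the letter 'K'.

Step 1: Find a^-1, the modular inverse of 25 mod 26.
Step 2: We need 25 * a^-1 = 1 (mod 26).
Step 3: 25 * 25 = 625 = 24 * 26 + 1, so a^-1 = 25.
Step 4: D(y) = 25(y - 9) mod 26.
Step 5: Apply to 'K' (y = 10): D(10) = 25 * (10 - 9) mod 26 = 25 * 1 mod 26 = 25 -> 'Z'.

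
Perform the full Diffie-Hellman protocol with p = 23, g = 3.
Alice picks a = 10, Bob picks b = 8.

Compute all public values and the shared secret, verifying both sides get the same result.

Step 1: A = g^a mod p = 3^10 mod 23 = 8.
Step 2: B = g^b mod p = 3^8 mod 23 = 6.
Step 3: Alice computes s = B^a mod p = 6^10 mod 23 = 4.
Step 4: Bob computes s = A^b mod p = 8^8 mod 23 = 4.
Both sides agree: shared secret = 4.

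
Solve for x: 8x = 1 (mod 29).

Step 1: We need x such that 8 * x = 1 (mod 29).
Step 2: Using the extended Euclidean algorithm or trial:
  8 * 11 = 88 = 3 * 29 + 1.
Step 3: Since 88 mod 29 = 1, the inverse is x = 11.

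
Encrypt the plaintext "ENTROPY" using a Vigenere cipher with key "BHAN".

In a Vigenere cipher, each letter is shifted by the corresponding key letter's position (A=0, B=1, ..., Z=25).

Step 1: Repeat key to match plaintext length:
  Plaintext: ENTROPY
  Key:       BHANBHA
Step 2: Encrypt each letter:
  E(4) + B(1) = (4+1) mod 26 = 5 = F
  N(13) + H(7) = (13+7) mod 26 = 20 = U
  T(19) + A(0) = (19+0) mod 26 = 19 = T
  R(17) + N(13) = (17+13) mod 26 = 4 = E
  O(14) + B(1) = (14+1) mod 26 = 15 = P
  P(15) + H(7) = (15+7) mod 26 = 22 = W
  Y(24) + A(0) = (24+0) mod 26 = 24 = Y
Ciphertext: FUTEPWY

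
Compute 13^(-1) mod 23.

Step 1: We need x such that 13 * x = 1 (mod 23).
Step 2: Using the extended Euclidean algorithm or trial:
  13 * 16 = 208 = 9 * 23 + 1.
Step 3: Since 208 mod 23 = 1, the inverse is x = 16.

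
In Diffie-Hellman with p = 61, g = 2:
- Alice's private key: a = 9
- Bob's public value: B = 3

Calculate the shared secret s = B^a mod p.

Step 1: s = B^a mod p = 3^9 mod 61.
  3^1 mod 61 = 3
  3^2 mod 61 = (3 * 3) mod 61 = 9
  3^3 mod 61 = (9 * 3) mod 61 = 27
  3^4 mod 61 = (27 * 3) mod 61 = 20
  3^5 mod 61 = (20 * 3) mod 61 = 60
  3^6 mod 61 = (60 * 3) mod 61 = 58
  3^7 mod 61 = (58 * 3) mod 61 = 52
  3^8 mod 61 = (52 * 3) mod 61 = 34
  3^9 mod 61 = (34 * 3) mod 61 = 41
Result: shared secret = 41.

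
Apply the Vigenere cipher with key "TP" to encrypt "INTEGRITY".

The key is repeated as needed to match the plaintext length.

Step 1: Repeat key to match plaintext length:
  Plaintext: INTEGRITY
  Key:       TPTPTPTPT
Step 2: Encrypt each letter:
  I(8) + T(19) = (8+19) mod 26 = 1 = B
  N(13) + P(15) = (13+15) mod 26 = 2 = C
  T(19) + T(19) = (19+19) mod 26 = 12 = M
  E(4) + P(15) = (4+15) mod 26 = 19 = T
  G(6) + T(19) = (6+19) mod 26 = 25 = Z
  R(17) + P(15) = (17+15) mod 26 = 6 = G
  I(8) + T(19) = (8+19) mod 26 = 1 = B
  T(19) + P(15) = (19+15) mod 26 = 8 = I
  Y(24) + T(19) = (24+19) mod 26 = 17 = R
Ciphertext: BCMTZGBIR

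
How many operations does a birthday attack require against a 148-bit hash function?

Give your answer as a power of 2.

Step 1: The birthday paradox gives collision probability ~50% after sqrt(2^n) = 2^(n/2) hashes.
Step 2: For 148-bit output: 2^(148/2) = 2^74.
Step 3: Approximately 2^74 hash computations needed.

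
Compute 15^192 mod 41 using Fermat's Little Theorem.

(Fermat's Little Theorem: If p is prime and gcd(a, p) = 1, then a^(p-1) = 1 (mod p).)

Step 1: Since 41 is prime, by Fermat's Little Theorem: 15^40 = 1 (mod 41).
Step 2: Reduce exponent: 192 mod 40 = 32.
Step 3: So 15^192 = 15^32 (mod 41).
Step 4: 15^32 mod 41 = 16.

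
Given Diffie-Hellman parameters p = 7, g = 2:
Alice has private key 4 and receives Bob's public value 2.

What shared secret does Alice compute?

Step 1: s = B^a mod p = 2^4 mod 7.
  2^1 mod 7 = 2
  2^2 mod 7 = (2 * 2) mod 7 = 4
  2^3 mod 7 = (4 * 2) mod 7 = 1
  2^4 mod 7 = (1 * 2) mod 7 = 2
Result: shared secret = 2.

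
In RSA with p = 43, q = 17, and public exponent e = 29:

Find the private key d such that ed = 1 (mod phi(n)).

Step 1: n = 43 * 17 = 731.
Step 2: phi(n) = 42 * 16 = 672.
Step 3: Find d such that 29 * d = 1 (mod 672).
Step 4: d = 29^(-1) mod 672 = 533.
Verification: 29 * 533 = 15457 = 23 * 672 + 1.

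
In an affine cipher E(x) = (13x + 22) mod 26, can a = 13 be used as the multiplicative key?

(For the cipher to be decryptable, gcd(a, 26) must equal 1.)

Step 1: Compute gcd(13, 26).
Step 2: gcd(13, 26) = 13.
Since gcd = 13 != 1, 13 shares a common factor with 26, so it cannot be used.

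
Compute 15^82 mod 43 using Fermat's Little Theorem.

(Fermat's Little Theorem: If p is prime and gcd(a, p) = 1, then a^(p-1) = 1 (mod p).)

Step 1: Since 43 is prime, by Fermat's Little Theorem: 15^42 = 1 (mod 43).
Step 2: Reduce exponent: 82 mod 42 = 40.
Step 3: So 15^82 = 15^40 (mod 43).
Step 4: 15^40 mod 43 = 13.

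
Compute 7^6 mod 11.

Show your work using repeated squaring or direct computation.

Step 1: Compute 7^6 mod 11 step by step, reducing modulo 11 at each step.
  7^1 mod 11 = 7
  7^2 mod 11 = (7 * 7) mod 11 = 5
  7^3 mod 11 = (5 * 7) mod 11 = 2
  7^4 mod 11 = (2 * 7) mod 11 = 3
  7^5 mod 11 = (3 * 7) mod 11 = 10
  7^6 mod 11 = (10 * 7) mod 11 = 4
Step 2: Result = 4.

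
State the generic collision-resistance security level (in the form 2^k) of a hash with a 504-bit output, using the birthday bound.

Step 1: The birthday paradox gives collision probability ~50% after sqrt(2^n) = 2^(n/2) hashes.
Step 2: For 504-bit output: 2^(504/2) = 2^252.
Step 3: Approximately 2^252 hash computations needed.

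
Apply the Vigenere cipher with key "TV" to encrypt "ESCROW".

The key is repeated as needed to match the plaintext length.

Step 1: Repeat key to match plaintext length:
  Plaintext: ESCROW
  Key:       TVTVTV
Step 2: Encrypt each letter:
  E(4) + T(19) = (4+19) mod 26 = 23 = X
  S(18) + V(21) = (18+21) mod 26 = 13 = N
  C(2) + T(19) = (2+19) mod 26 = 21 = V
  R(17) + V(21) = (17+21) mod 26 = 12 = M
  O(14) + T(19) = (14+19) mod 26 = 7 = H
  W(22) + V(21) = (22+21) mod 26 = 17 = R
Ciphertext: XNVMHR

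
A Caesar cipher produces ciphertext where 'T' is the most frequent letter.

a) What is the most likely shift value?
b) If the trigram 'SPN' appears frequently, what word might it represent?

Step 1: In English, 'E' is the most frequent letter (12.7%).
Step 2: The most frequent ciphertext letter is 'T' (position 19).
Step 3: Shift = (19 - 4) mod 26 = 15.
Step 4: Decrypt 'SPN' by shifting back 15:
  S -> D
  P -> A
  N -> Y
Step 5: 'SPN' decrypts to 'DAY'.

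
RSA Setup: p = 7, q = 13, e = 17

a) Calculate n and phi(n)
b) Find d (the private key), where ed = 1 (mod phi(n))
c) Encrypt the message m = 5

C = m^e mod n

Step 1: n = 7 * 13 = 91.
Step 2: phi(n) = (7-1)(13-1) = 6 * 12 = 72.
Step 3: Find d = 17^(-1) mod 72 = 17.
  Verify: 17 * 17 = 289 = 1 (mod 72).
Step 4: C = 5^17 mod 91 = 31.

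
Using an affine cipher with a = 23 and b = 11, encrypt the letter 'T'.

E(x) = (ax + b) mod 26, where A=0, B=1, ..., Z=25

Step 1: Convert 'T' to number: x = 19.
Step 2: E(19) = (23 * 19 + 11) mod 26 = 448 mod 26 = 6.
Step 3: Convert 6 back to letter: G.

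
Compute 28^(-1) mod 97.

Step 1: We need x such that 28 * x = 1 (mod 97).
Step 2: Using the extended Euclidean algorithm or trial:
  28 * 52 = 1456 = 15 * 97 + 1.
Step 3: Since 1456 mod 97 = 1, the inverse is x = 52.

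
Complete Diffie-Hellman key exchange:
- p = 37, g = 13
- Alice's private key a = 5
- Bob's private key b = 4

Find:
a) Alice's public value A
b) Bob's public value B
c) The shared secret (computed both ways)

Step 1: A = g^a mod p = 13^5 mod 37 = 35.
Step 2: B = g^b mod p = 13^4 mod 37 = 34.
Step 3: Alice computes s = B^a mod p = 34^5 mod 37 = 16.
Step 4: Bob computes s = A^b mod p = 35^4 mod 37 = 16.
Both sides agree: shared secret = 16.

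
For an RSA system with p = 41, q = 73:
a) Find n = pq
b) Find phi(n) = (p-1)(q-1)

Step 1: n = p * q = 41 * 73 = 2993.
Step 2: phi(n) = (p-1)(q-1) = 40 * 72 = 2880.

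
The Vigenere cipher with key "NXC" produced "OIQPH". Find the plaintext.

Step 1: Extend key: NXCNX
Step 2: Decrypt each letter (c - k) mod 26:
  O(14) - N(13) = (14-13) mod 26 = 1 = B
  I(8) - X(23) = (8-23) mod 26 = 11 = L
  Q(16) - C(2) = (16-2) mod 26 = 14 = O
  P(15) - N(13) = (15-13) mod 26 = 2 = C
  H(7) - X(23) = (7-23) mod 26 = 10 = K
Plaintext: BLOCK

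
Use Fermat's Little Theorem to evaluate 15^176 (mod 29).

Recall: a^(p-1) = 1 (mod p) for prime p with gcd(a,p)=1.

Step 1: Since 29 is prime, by Fermat's Little Theorem: 15^28 = 1 (mod 29).
Step 2: Reduce exponent: 176 mod 28 = 8.
Step 3: So 15^176 = 15^8 (mod 29).
Step 4: 15^8 mod 29 = 23.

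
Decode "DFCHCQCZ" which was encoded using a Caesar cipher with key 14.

Step 1: Reverse the shift by subtracting 14 from each letter position.
  D (position 3) -> position (3-14) mod 26 = 15 -> P
  F (position 5) -> position (5-14) mod 26 = 17 -> R
  C (position 2) -> position (2-14) mod 26 = 14 -> O
  H (position 7) -> position (7-14) mod 26 = 19 -> T
  C (position 2) -> position (2-14) mod 26 = 14 -> O
  Q (position 16) -> position (16-14) mod 26 = 2 -> C
  C (position 2) -> position (2-14) mod 26 = 14 -> O
  Z (position 25) -> position (25-14) mod 26 = 11 -> L
Decrypted message: PROTOCOL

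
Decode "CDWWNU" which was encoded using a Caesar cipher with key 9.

Step 1: Reverse the shift by subtracting 9 from each letter position.
  C (position 2) -> position (2-9) mod 26 = 19 -> T
  D (position 3) -> position (3-9) mod 26 = 20 -> U
  W (position 22) -> position (22-9) mod 26 = 13 -> N
  W (position 22) -> position (22-9) mod 26 = 13 -> N
  N (position 13) -> position (13-9) mod 26 = 4 -> E
  U (position 20) -> position (20-9) mod 26 = 11 -> L
Decrypted message: TUNNEL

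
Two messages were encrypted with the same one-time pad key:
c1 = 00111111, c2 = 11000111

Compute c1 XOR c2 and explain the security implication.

Step 1: c1 XOR c2 = (m1 XOR k) XOR (m2 XOR k).
Step 2: By XOR associativity/commutativity: = m1 XOR m2 XOR k XOR k = m1 XOR m2.
Step 3: 00111111 XOR 11000111 = 11111000 = 248.
Step 4: The key cancels out! An attacker learns m1 XOR m2 = 248, revealing the relationship between plaintexts.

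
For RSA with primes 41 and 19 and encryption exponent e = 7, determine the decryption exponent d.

Step 1: n = 41 * 19 = 779.
Step 2: phi(n) = 40 * 18 = 720.
Step 3: Find d such that 7 * d = 1 (mod 720).
Step 4: d = 7^(-1) mod 720 = 103.
Verification: 7 * 103 = 721 = 1 * 720 + 1.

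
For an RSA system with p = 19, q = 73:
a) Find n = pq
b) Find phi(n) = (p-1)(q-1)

Step 1: n = p * q = 19 * 73 = 1387.
Step 2: phi(n) = (p-1)(q-1) = 18 * 72 = 1296.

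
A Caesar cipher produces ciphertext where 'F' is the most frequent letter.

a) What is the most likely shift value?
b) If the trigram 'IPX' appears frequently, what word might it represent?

Step 1: In English, 'E' is the most frequent letter (12.7%).
Step 2: The most frequent ciphertext letter is 'F' (position 5).
Step 3: Shift = (5 - 4) mod 26 = 1.
Step 4: Decrypt 'IPX' by shifting back 1:
  I -> H
  P -> O
  X -> W
Step 5: 'IPX' decrypts to 'HOW'.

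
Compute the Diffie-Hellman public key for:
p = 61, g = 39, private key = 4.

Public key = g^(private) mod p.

Step 1: A = g^a mod p = 39^4 mod 61.
  39^1 mod 61 = 39
  39^2 mod 61 = (39 * 39) mod 61 = 57
  39^3 mod 61 = (57 * 39) mod 61 = 27
  39^4 mod 61 = (27 * 39) mod 61 = 16
Result: A = 16.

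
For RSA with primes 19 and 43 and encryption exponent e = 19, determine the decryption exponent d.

Step 1: n = 19 * 43 = 817.
Step 2: phi(n) = 18 * 42 = 756.
Step 3: Find d such that 19 * d = 1 (mod 756).
Step 4: d = 19^(-1) mod 756 = 199.
Verification: 19 * 199 = 3781 = 5 * 756 + 1.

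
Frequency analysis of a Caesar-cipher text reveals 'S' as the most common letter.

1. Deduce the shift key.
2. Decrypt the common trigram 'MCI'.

Step 1: In English, 'E' is the most frequent letter (12.7%).
Step 2: The most frequent ciphertext letter is 'S' (position 18).
Step 3: Shift = (18 - 4) mod 26 = 14.
Step 4: Decrypt 'MCI' by shifting back 14:
  M -> Y
  C -> O
  I -> U
Step 5: 'MCI' decrypts to 'YOU'.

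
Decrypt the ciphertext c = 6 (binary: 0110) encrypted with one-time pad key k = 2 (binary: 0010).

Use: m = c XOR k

Step 1: XOR ciphertext with key:
  Ciphertext: 0110
  Key:        0010
  XOR:        0100
Step 2: Plaintext = 0100 = 4 in decimal.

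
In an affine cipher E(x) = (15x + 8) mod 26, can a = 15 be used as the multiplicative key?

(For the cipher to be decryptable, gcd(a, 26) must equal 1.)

Step 1: Compute gcd(15, 26).
Step 2: gcd(15, 26) = 1.
Since gcd = 1, 15 is coprime with 26, so it is a valid key.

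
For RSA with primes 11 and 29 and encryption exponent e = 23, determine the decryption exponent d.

Step 1: n = 11 * 29 = 319.
Step 2: phi(n) = 10 * 28 = 280.
Step 3: Find d such that 23 * d = 1 (mod 280).
Step 4: d = 23^(-1) mod 280 = 207.
Verification: 23 * 207 = 4761 = 17 * 280 + 1.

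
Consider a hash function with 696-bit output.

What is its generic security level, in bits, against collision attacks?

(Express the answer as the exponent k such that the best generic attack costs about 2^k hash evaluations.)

Step 1: The hash has a 696-bit output.
Step 2: Collision resistance means it should be infeasible to find any x != y with h(x) = h(y).
By the birthday bound, a generic collision search succeeds after about sqrt(2^696) = 2^(696/2) = 2^348 evaluations.
Step 3: Security level = 348 bits.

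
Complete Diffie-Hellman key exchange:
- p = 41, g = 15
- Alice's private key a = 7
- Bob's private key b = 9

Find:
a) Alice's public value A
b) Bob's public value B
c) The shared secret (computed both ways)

Step 1: A = g^a mod p = 15^7 mod 41 = 34.
Step 2: B = g^b mod p = 15^9 mod 41 = 24.
Step 3: Alice computes s = B^a mod p = 24^7 mod 41 = 28.
Step 4: Bob computes s = A^b mod p = 34^9 mod 41 = 28.
Both sides agree: shared secret = 28.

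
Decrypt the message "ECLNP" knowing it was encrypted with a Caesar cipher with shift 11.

Step 1: Reverse the shift by subtracting 11 from each letter position.
  E (position 4) -> position (4-11) mod 26 = 19 -> T
  C (position 2) -> position (2-11) mod 26 = 17 -> R
  L (position 11) -> position (11-11) mod 26 = 0 -> A
  N (position 13) -> position (13-11) mod 26 = 2 -> C
  P (position 15) -> position (15-11) mod 26 = 4 -> E
Decrypted message: TRACE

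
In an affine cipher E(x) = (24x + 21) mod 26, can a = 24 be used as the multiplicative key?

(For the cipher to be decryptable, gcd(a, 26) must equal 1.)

Step 1: Compute gcd(24, 26).
Step 2: gcd(24, 26) = 2.
Since gcd = 2 != 1, 24 shares a common factor with 26, so it cannot be used.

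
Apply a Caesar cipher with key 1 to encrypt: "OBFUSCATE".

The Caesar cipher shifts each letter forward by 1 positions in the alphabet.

Step 1: For each letter, shift forward by 1 positions (mod 26).
  O (position 14) -> position (14+1) mod 26 = 15 -> P
  B (position 1) -> position (1+1) mod 26 = 2 -> C
  F (position 5) -> position (5+1) mod 26 = 6 -> G
  U (position 20) -> position (20+1) mod 26 = 21 -> V
  S (position 18) -> position (18+1) mod 26 = 19 -> T
  C (position 2) -> position (2+1) mod 26 = 3 -> D
  A (position 0) -> position (0+1) mod 26 = 1 -> B
  T (position 19) -> position (19+1) mod 26 = 20 -> U
  E (position 4) -> position (4+1) mod 26 = 5 -> F
Result: PCGVTDBUF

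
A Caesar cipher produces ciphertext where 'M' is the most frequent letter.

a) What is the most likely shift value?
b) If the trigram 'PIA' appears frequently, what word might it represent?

Step 1: In English, 'E' is the most frequent letter (12.7%).
Step 2: The most frequent ciphertext letter is 'M' (position 12).
Step 3: Shift = (12 - 4) mod 26 = 8.
Step 4: Decrypt 'PIA' by shifting back 8:
  P -> H
  I -> A
  A -> S
Step 5: 'PIA' decrypts to 'HAS'.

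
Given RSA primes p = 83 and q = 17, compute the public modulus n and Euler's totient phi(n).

Step 1: n = p * q = 83 * 17 = 1411.
Step 2: phi(n) = (p-1)(q-1) = 82 * 16 = 1312.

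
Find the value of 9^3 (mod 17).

Step 1: Compute 9^3 mod 17 step by step, reducing modulo 17 at each step.
  9^1 mod 17 = 9
  9^2 mod 17 = (9 * 9) mod 17 = 13
  9^3 mod 17 = (13 * 9) mod 17 = 15
Step 2: Result = 15.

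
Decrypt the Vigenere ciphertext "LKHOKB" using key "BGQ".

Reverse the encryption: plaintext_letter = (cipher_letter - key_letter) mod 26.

Step 1: Extend key: BGQBGQ
Step 2: Decrypt each letter (c - k) mod 26:
  L(11) - B(1) = (11-1) mod 26 = 10 = K
  K(10) - G(6) = (10-6) mod 26 = 4 = E
  H(7) - Q(16) = (7-16) mod 26 = 17 = R
  O(14) - B(1) = (14-1) mod 26 = 13 = N
  K(10) - G(6) = (10-6) mod 26 = 4 = E
  B(1) - Q(16) = (1-16) mod 26 = 11 = L
Plaintext: KERNEL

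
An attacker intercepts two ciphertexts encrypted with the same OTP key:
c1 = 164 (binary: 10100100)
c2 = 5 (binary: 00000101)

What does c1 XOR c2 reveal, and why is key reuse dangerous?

Step 1: c1 XOR c2 = (m1 XOR k) XOR (m2 XOR k).
Step 2: By XOR associativity/commutativity: = m1 XOR m2 XOR k XOR k = m1 XOR m2.
Step 3: 10100100 XOR 00000101 = 10100001 = 161.
Step 4: The key cancels out! An attacker learns m1 XOR m2 = 161, revealing the relationship between plaintexts.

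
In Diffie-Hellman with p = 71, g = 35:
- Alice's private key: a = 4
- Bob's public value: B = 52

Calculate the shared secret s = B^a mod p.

Step 1: s = B^a mod p = 52^4 mod 71.
  52^1 mod 71 = 52
  52^2 mod 71 = (52 * 52) mod 71 = 6
  52^3 mod 71 = (6 * 52) mod 71 = 28
  52^4 mod 71 = (28 * 52) mod 71 = 36
Result: shared secret = 36.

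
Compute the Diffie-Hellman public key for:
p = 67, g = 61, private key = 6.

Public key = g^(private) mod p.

Step 1: A = g^a mod p = 61^6 mod 67.
  61^1 mod 67 = 61
  61^2 mod 67 = (61 * 61) mod 67 = 36
  61^3 mod 67 = (36 * 61) mod 67 = 52
  61^4 mod 67 = (52 * 61) mod 67 = 23
  61^5 mod 67 = (23 * 61) mod 67 = 63
  61^6 mod 67 = (63 * 61) mod 67 = 24
Result: A = 24.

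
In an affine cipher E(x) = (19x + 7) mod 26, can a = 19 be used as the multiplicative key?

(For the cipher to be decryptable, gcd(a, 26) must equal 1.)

Step 1: Compute gcd(19, 26).
Step 2: gcd(19, 26) = 1.
Since gcd = 1, 19 is coprime with 26, so it is a valid key.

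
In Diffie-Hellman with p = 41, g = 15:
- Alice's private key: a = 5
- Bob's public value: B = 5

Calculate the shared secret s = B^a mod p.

Step 1: s = B^a mod p = 5^5 mod 41.
  5^1 mod 41 = 5
  5^2 mod 41 = (5 * 5) mod 41 = 25
  5^3 mod 41 = (25 * 5) mod 41 = 2
  5^4 mod 41 = (2 * 5) mod 41 = 10
  5^5 mod 41 = (10 * 5) mod 41 = 9
Result: shared secret = 9.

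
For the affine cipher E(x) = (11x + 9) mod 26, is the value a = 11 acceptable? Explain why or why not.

Step 1: Compute gcd(11, 26).
Step 2: gcd(11, 26) = 1.
Since gcd = 1, 11 is coprime with 26, so it is a valid key.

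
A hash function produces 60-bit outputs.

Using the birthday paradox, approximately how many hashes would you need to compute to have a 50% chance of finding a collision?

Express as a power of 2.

Step 1: The birthday paradox gives collision probability ~50% after sqrt(2^n) = 2^(n/2) hashes.
Step 2: For 60-bit output: 2^(60/2) = 2^30.
Step 3: Approximately 2^30 hash computations needed.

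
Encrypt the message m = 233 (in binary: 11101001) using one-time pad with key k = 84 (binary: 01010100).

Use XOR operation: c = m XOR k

Step 1: Write out the XOR operation bit by bit:
  Message: 11101001
  Key:     01010100
  XOR:     10111101
Step 2: Convert to decimal: 10111101 = 189.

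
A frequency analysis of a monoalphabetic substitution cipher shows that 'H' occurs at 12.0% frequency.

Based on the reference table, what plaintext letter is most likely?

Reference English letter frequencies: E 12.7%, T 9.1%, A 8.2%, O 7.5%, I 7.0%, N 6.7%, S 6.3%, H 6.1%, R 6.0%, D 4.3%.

Step 1: The observed frequency is 12.0%.
Step 2: Compare with English frequencies:
  E: 12.7% (difference: 0.7%) <-- closest
  T: 9.1% (difference: 2.9%)
  A: 8.2% (difference: 3.8%)
  O: 7.5% (difference: 4.5%)
  I: 7.0% (difference: 5.0%)
  N: 6.7% (difference: 5.3%)
  S: 6.3% (difference: 5.7%)
  H: 6.1% (difference: 5.9%)
  R: 6.0% (difference: 6.0%)
  D: 4.3% (difference: 7.7%)
Step 3: 'H' most likely represents 'E' (frequency 12.7%).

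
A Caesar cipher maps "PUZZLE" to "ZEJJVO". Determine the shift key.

Step 1: Compare first letters: P (position 15) -> Z (position 25).
Step 2: Shift = (25 - 15) mod 26 = 10.
The shift value is 10.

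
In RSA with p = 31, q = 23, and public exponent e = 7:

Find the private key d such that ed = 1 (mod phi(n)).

Step 1: n = 31 * 23 = 713.
Step 2: phi(n) = 30 * 22 = 660.
Step 3: Find d such that 7 * d = 1 (mod 660).
Step 4: d = 7^(-1) mod 660 = 283.
Verification: 7 * 283 = 1981 = 3 * 660 + 1.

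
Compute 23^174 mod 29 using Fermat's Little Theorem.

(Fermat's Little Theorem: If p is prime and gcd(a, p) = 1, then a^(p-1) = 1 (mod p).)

Step 1: Since 29 is prime, by Fermat's Little Theorem: 23^28 = 1 (mod 29).
Step 2: Reduce exponent: 174 mod 28 = 6.
Step 3: So 23^174 = 23^6 (mod 29).
Step 4: 23^6 mod 29 = 24.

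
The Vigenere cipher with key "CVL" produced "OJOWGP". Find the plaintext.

Step 1: Extend key: CVLCVL
Step 2: Decrypt each letter (c - k) mod 26:
  O(14) - C(2) = (14-2) mod 26 = 12 = M
  J(9) - V(21) = (9-21) mod 26 = 14 = O
  O(14) - L(11) = (14-11) mod 26 = 3 = D
  W(22) - C(2) = (22-2) mod 26 = 20 = U
  G(6) - V(21) = (6-21) mod 26 = 11 = L
  P(15) - L(11) = (15-11) mod 26 = 4 = E
Plaintext: MODULE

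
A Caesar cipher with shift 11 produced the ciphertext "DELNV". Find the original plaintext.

Step 1: Reverse the shift by subtracting 11 from each letter position.
  D (position 3) -> position (3-11) mod 26 = 18 -> S
  E (position 4) -> position (4-11) mod 26 = 19 -> T
  L (position 11) -> position (11-11) mod 26 = 0 -> A
  N (position 13) -> position (13-11) mod 26 = 2 -> C
  V (position 21) -> position (21-11) mod 26 = 10 -> K
Decrypted message: STACK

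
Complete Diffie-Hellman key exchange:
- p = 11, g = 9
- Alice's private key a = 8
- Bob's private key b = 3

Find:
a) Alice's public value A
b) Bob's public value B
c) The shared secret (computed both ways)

Step 1: A = g^a mod p = 9^8 mod 11 = 3.
Step 2: B = g^b mod p = 9^3 mod 11 = 3.
Step 3: Alice computes s = B^a mod p = 3^8 mod 11 = 5.
Step 4: Bob computes s = A^b mod p = 3^3 mod 11 = 5.
Both sides agree: shared secret = 5.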